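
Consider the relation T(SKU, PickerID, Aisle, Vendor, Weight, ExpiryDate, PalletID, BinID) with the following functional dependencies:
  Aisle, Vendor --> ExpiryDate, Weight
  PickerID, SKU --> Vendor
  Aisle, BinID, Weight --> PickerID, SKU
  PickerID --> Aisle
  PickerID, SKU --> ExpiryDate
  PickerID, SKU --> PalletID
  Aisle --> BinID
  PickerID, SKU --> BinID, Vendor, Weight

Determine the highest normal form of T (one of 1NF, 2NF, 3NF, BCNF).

1NF

Candidate keys: {Aisle, Vendor}, {Aisle, Weight}, {PickerID, SKU}, {PickerID, Vendor}, {PickerID, Weight}. Prime attributes: {Aisle, PickerID, SKU, Vendor, Weight}.
PickerID --> Aisle breaks BCNF: {PickerID}⁺ = {Aisle, BinID, PickerID}, so {PickerID} is not a superkey.
Aisle --> BinID has non-prime {BinID} on the right and a non-superkey on the left, so 3NF fails.
The proper key subset {Aisle} of {Aisle, Vendor} determines non-prime {BinID}, so the relation is not even in 2NF.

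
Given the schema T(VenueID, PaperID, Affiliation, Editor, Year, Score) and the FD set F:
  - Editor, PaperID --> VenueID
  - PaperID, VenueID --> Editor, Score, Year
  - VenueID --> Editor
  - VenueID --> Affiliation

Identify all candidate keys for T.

{Editor, PaperID}, {PaperID, VenueID}

No FD produces {PaperID}, so it must be in every candidate key.
{Editor, PaperID}⁺ = {Affiliation, Editor, PaperID, Score, VenueID, Year}, which is every attribute, so {Editor, PaperID} is a candidate key.
{PaperID, VenueID}⁺ = {Affiliation, Editor, PaperID, Score, VenueID, Year}, which is every attribute, so {PaperID, VenueID} is a candidate key.
These are minimal and exhaustive — every other superkey contains one of them.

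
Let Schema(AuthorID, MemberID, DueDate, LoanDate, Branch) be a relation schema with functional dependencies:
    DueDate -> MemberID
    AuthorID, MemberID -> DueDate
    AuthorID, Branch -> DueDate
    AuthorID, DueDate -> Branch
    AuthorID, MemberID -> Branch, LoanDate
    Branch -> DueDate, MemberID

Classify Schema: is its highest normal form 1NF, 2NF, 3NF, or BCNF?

3NF

Candidate keys: {AuthorID, Branch}, {AuthorID, DueDate}, {AuthorID, MemberID}. Prime attributes: {AuthorID, Branch, DueDate, MemberID}.
DueDate -> MemberID: {DueDate}⁺ = {DueDate, MemberID}, which is not all of the attributes, so the left side is not a superkey — BCNF is violated.
But every attribute on its right side ({MemberID}) is prime, and the same holds for every other non-superkey FD, so 3NF still holds.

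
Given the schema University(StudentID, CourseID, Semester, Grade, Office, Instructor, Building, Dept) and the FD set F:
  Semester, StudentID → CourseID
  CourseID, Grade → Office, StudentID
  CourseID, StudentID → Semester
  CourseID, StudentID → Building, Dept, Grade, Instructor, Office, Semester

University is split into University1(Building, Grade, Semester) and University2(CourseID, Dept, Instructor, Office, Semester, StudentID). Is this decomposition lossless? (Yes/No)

The shared attributes are {Semester} and {Semester}⁺ = {Semester}.
Neither University1 nor University2 is contained in that closure, so the decomposition is lossy.

No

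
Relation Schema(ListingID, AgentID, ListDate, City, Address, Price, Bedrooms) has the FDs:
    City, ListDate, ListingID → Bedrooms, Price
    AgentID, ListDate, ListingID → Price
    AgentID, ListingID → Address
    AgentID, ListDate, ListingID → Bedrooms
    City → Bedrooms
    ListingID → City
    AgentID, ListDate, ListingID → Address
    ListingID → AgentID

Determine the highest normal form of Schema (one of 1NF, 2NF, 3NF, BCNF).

1NF

Candidate key: {ListDate, ListingID}. Prime attributes: {ListDate, ListingID}.
AgentID, ListingID → Address: {AgentID, ListingID}⁺ = {Address, AgentID, Bedrooms, City, ListingID}, which is not all of the attributes, so the left side is not a superkey — BCNF is violated.
AgentID, ListingID → Address determines the non-prime attribute {Address} from a non-superkey — 3NF is violated.
Since {ListingID} ⊂ {ListDate, ListingID} and {ListingID}⁺ ⊇ {Address, AgentID, Bedrooms, City} with {Address, AgentID, Bedrooms, City} non-prime, there is a partial dependency; 2NF fails.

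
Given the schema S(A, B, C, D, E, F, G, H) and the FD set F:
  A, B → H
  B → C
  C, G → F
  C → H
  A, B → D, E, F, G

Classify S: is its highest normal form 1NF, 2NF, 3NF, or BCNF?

1NF

Candidate key: {A, B}. Prime attributes: {A, B}.
B → C: {B}⁺ = {B, C, H}, which is not all of the attributes, so the left side is not a superkey — BCNF is violated.
B → C has non-prime {C} on the right and a non-superkey on the left, so 3NF fails.
{B} is a proper subset of the key {A, B}, and {B}⁺ contains the non-prime attributes {C, H} — a partial dependency, so 2NF is violated.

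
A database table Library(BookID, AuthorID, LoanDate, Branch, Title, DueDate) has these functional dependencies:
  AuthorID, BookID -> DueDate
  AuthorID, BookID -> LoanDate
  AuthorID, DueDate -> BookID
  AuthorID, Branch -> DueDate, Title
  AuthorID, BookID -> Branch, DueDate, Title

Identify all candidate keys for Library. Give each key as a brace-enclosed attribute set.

No FD produces {AuthorID}, so it must be in every candidate key.
Closure of {AuthorID, BookID} is {AuthorID, BookID, Branch, DueDate, LoanDate, Title}, the whole schema; {AuthorID, BookID} is a candidate key.
Closure of {AuthorID, Branch} is {AuthorID, BookID, Branch, DueDate, LoanDate, Title}, the whole schema; {AuthorID, Branch} is a candidate key.
Closure of {AuthorID, DueDate} is {AuthorID, BookID, Branch, DueDate, LoanDate, Title}, the whole schema; {AuthorID, DueDate} is a candidate key.
These are minimal and exhaustive — every other superkey contains one of them.

{AuthorID, BookID}, {AuthorID, Branch}, {AuthorID, DueDate}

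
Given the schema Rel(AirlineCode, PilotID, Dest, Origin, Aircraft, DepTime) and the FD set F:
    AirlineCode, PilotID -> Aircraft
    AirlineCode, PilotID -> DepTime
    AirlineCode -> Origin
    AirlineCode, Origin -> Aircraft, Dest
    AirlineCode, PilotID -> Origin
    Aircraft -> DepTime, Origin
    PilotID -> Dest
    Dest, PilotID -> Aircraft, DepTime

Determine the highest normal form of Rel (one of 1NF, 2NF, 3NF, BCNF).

1NF

Candidate key: {AirlineCode, PilotID}. Prime attributes: {AirlineCode, PilotID}.
AirlineCode -> Origin: {AirlineCode}⁺ = {Aircraft, AirlineCode, DepTime, Dest, Origin}, which is not all of the attributes, so the left side is not a superkey — BCNF is violated.
AirlineCode -> Origin determines the non-prime attribute {Origin} from a non-superkey — 3NF is violated.
{AirlineCode} is a proper subset of the key {AirlineCode, PilotID}, and {AirlineCode}⁺ contains the non-prime attributes {Aircraft, DepTime, Dest, Origin} — a partial dependency, so 2NF is violated.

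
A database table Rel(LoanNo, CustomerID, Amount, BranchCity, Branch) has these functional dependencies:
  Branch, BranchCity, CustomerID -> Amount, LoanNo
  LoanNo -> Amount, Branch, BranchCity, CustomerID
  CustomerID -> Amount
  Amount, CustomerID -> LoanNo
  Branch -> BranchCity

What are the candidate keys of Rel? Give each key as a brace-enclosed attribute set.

Closure of {CustomerID} is {Amount, Branch, BranchCity, CustomerID, LoanNo}, the whole schema; {CustomerID} is a candidate key.
Closure of {LoanNo} is {Amount, Branch, BranchCity, CustomerID, LoanNo}, the whole schema; {LoanNo} is a candidate key.
No proper subset of any of these is a key, and no other minimal superkey exists.

{CustomerID}, {LoanNo}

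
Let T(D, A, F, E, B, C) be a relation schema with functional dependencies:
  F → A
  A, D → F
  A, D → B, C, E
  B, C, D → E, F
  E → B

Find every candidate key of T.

{D} never appears on the right of any FD, so every key must include it.
{A, D}⁺ = {A, B, C, D, E, F} — all of the relation — so {A, D} is a candidate key.
{D, F}⁺ = {A, B, C, D, E, F} — all of the relation — so {D, F} is a candidate key.
{B, C, D}⁺ = {A, B, C, D, E, F} — all of the relation — so {B, C, D} is a candidate key.
{C, D, E}⁺ = {A, B, C, D, E, F} — all of the relation — so {C, D, E} is a candidate key.
These are minimal and exhaustive — every other superkey contains one of them.

{A, D}, {B, C, D}, {C, D, E}, {D, F}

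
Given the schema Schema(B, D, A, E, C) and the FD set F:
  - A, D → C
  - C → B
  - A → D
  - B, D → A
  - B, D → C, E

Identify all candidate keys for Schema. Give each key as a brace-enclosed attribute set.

{A}, {B, D}, {C, D}

Closure of {A} is {A, B, C, D, E}, the whole schema; {A} is a candidate key.
Closure of {B, D} is {A, B, C, D, E}, the whole schema; {B, D} is a candidate key.
Closure of {C, D} is {A, B, C, D, E}, the whole schema; {C, D} is a candidate key.
Any other superkey properly contains one of these, so there are no further candidate keys.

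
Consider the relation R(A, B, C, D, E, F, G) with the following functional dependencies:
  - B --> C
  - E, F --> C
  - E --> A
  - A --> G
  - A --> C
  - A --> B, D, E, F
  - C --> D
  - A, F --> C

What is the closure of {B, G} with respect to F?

Start with {B, G}.
B --> C applies; add {C} → now {B, C, G}.
C --> D applies; add {D} → now {B, C, D, G}.
No further FD applies.

{B, C, D, G}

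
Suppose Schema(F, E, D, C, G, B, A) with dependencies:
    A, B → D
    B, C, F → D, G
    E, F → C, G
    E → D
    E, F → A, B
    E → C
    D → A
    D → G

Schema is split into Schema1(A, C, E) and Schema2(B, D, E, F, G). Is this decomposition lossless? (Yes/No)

Yes

Common attributes: {E}; their closure is {A, C, D, E, G}.
This includes all of Schema1, so the common attributes are a superkey of Schema1 — the join is lossless.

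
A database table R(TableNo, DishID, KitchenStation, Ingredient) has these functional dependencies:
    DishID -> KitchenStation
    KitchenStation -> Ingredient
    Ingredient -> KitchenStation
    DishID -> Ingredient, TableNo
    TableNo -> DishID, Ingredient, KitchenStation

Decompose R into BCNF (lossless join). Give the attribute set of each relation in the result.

{DishID, KitchenStation, TableNo}; {Ingredient, KitchenStation}

Candidate keys of the original relation: {DishID}, {TableNo}.
{DishID, Ingredient, KitchenStation, TableNo}: {KitchenStation} determines {Ingredient, KitchenStation} here but is not a superkey — split on KitchenStation -> Ingredient, giving {Ingredient, KitchenStation} and {DishID, KitchenStation, TableNo}.
{Ingredient, KitchenStation} is in BCNF.
{DishID, KitchenStation, TableNo} is in BCNF.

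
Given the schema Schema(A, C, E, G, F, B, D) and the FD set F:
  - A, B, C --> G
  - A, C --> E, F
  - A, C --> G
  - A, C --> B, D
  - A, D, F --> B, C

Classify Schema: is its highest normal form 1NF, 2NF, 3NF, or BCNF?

Candidate keys: {A, C}, {A, D, F}. Prime attributes: {A, C, D, F}.
The left-hand side of every FD is a superkey, so BCNF is satisfied.

BCNF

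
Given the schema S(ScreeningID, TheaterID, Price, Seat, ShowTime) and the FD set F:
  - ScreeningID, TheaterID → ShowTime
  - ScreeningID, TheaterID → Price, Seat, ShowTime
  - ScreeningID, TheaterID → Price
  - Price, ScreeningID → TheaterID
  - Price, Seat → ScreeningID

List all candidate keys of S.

Closure of {Price, ScreeningID} is {Price, ScreeningID, Seat, ShowTime, TheaterID}, the whole schema; {Price, ScreeningID} is a candidate key.
Closure of {Price, Seat} is {Price, ScreeningID, Seat, ShowTime, TheaterID}, the whole schema; {Price, Seat} is a candidate key.
Closure of {ScreeningID, TheaterID} is {Price, ScreeningID, Seat, ShowTime, TheaterID}, the whole schema; {ScreeningID, TheaterID} is a candidate key.
These are minimal and exhaustive — every other superkey contains one of them.

{Price, ScreeningID}, {Price, Seat}, {ScreeningID, TheaterID}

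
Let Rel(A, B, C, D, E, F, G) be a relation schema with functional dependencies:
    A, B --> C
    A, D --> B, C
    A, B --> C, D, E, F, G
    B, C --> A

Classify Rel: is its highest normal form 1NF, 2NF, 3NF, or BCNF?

BCNF

Candidate keys: {A, B}, {A, D}, {B, C}. Prime attributes: {A, B, C, D}.
Each dependency's left side is a superkey — BCNF holds.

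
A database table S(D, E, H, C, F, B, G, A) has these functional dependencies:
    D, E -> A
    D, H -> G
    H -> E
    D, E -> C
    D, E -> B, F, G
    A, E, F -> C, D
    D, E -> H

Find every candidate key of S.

{D, E}⁺ = {A, B, C, D, E, F, G, H} — all of the relation — so {D, E} is a candidate key.
{D, H}⁺ = {A, B, C, D, E, F, G, H} — all of the relation — so {D, H} is a candidate key.
{A, E, F}⁺ = {A, B, C, D, E, F, G, H} — all of the relation — so {A, E, F} is a candidate key.
{A, F, H}⁺ = {A, B, C, D, E, F, G, H} — all of the relation — so {A, F, H} is a candidate key.
Any other superkey properly contains one of these, so there are no further candidate keys.

{A, E, F}, {A, F, H}, {D, E}, {D, H}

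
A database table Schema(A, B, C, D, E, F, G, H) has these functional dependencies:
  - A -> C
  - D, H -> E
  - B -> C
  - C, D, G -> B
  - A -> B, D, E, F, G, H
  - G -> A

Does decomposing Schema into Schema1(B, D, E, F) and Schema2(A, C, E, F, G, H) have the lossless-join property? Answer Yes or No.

No

The shared attributes are {E, F} and {E, F}⁺ = {E, F}.
Schema1 ⊄ {E, F} and Schema2 ⊄ {E, F}, so the split is lossy.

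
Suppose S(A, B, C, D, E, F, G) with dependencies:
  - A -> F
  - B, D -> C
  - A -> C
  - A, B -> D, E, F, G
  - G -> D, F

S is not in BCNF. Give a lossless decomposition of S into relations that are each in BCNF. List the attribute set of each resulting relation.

{A, B, E, G}; {A, C, F}; {D, G}

Candidate key of the original relation: {A, B}.
{A, B, C, D, E, F, G}: {A} determines {A, C, F} here but is not a superkey — split on A -> C, F, giving {A, C, F} and {A, B, D, E, G}.
{A, C, F} is in BCNF.
{A, B, D, E, G}: {G} determines {D, G} here but is not a superkey — split on G -> D, giving {D, G} and {A, B, E, G}.
{D, G} is in BCNF.
{A, B, E, G} is in BCNF.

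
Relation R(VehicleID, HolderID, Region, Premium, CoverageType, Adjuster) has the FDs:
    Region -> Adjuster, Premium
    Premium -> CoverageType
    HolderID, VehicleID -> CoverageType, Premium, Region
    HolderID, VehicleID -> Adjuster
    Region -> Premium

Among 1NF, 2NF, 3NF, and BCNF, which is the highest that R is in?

2NF

Candidate key: {HolderID, VehicleID}. Prime attributes: {HolderID, VehicleID}.
For Region -> Adjuster, Premium we have {Region}⁺ = {Adjuster, CoverageType, Premium, Region}; {Region} is not a superkey, so BCNF fails.
Region -> Adjuster, Premium determines the non-prime attributes {Adjuster, Premium} from a non-superkey — 3NF is violated.
No non-prime attribute depends on a proper subset of any candidate key, so 2NF holds.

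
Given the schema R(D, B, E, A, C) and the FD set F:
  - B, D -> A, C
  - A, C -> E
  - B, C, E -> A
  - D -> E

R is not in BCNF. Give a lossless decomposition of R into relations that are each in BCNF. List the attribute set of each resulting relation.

Candidate key of the original relation: {B, D}.
In {A, B, C, D, E}, {A, C} is not a superkey ({A, C}⁺ restricted to this set is {A, C, E}), so split on A, C -> E into {A, C, E} and {A, B, C, D}.
{A, C, E} is in BCNF.
{A, B, C, D} is in BCNF.

{A, B, C, D}; {A, C, E}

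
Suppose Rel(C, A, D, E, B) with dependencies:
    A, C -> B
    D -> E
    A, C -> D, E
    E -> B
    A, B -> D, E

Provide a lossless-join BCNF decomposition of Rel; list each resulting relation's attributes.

Candidate key of the original relation: {A, C}.
{A, B, C, D, E}: {D} determines {B, D, E} here but is not a superkey — split on D -> B, E, giving {B, D, E} and {A, C, D}.
{B, D, E}: {E} determines {B, E} here but is not a superkey — split on E -> B, giving {B, E} and {D, E}.
{B, E} is in BCNF.
{D, E} is in BCNF.
{A, C, D} is in BCNF.

{A, C, D}; {B, E}; {D, E}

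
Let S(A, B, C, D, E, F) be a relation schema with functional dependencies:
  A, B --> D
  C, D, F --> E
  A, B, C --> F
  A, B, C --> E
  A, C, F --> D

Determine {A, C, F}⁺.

{A, C, D, E, F}

Start with {A, C, F}.
A, C, F --> D applies; add {D} → now {A, C, D, F}.
C, D, F --> E applies; add {E} → now {A, C, D, E, F}.
No further FD applies.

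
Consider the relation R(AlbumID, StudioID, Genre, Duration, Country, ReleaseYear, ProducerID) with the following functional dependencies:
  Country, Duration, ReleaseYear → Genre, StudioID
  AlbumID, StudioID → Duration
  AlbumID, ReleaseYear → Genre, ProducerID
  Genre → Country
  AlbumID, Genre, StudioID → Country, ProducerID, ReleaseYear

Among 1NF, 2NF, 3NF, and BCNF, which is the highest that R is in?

Candidate keys: {AlbumID, Duration, ReleaseYear}, {AlbumID, Genre, StudioID}, {AlbumID, ReleaseYear, StudioID}. Prime attributes: {AlbumID, Duration, Genre, ReleaseYear, StudioID}.
Country, Duration, ReleaseYear → Genre, StudioID: {Country, Duration, ReleaseYear}⁺ = {Country, Duration, Genre, ReleaseYear, StudioID}, which is not all of the attributes, so the left side is not a superkey — BCNF is violated.
Because {ProducerID} is non-prime and the left side of AlbumID, ReleaseYear → Genre, ProducerID is not a superkey, the relation is not in 3NF.
{AlbumID, ReleaseYear} is a proper subset of the key {AlbumID, Duration, ReleaseYear}, and {AlbumID, ReleaseYear}⁺ contains the non-prime attributes {Country, ProducerID} — a partial dependency, so 2NF is violated.

1NF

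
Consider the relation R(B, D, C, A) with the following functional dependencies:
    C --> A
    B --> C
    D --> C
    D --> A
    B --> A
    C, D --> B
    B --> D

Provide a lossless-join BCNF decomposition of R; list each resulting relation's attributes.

{A, C}; {B, C, D}

Candidate keys of the original relation: {B}, {D}.
In {A, B, C, D}, {C} is not a superkey ({C}⁺ restricted to this set is {A, C}), so split on C --> A into {A, C} and {B, C, D}.
{A, C} is in BCNF.
{B, C, D} is in BCNF.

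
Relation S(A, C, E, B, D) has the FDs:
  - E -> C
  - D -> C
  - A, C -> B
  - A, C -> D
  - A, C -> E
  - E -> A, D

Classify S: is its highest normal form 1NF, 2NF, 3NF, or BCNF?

3NF

Candidate keys: {A, C}, {A, D}, {E}. Prime attributes: {A, C, D, E}.
D -> C breaks BCNF: {D}⁺ = {C, D}, so {D} is not a superkey.
Since {C} ⊆ prime attributes and every other non-superkey FD also has a prime right side, the schema is in 3NF.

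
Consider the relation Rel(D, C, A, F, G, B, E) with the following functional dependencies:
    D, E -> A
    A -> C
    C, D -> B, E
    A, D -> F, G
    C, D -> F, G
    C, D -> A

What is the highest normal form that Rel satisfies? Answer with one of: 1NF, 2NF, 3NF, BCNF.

Candidate keys: {A, D}, {C, D}, {D, E}. Prime attributes: {A, C, D, E}.
A -> C breaks BCNF: {A}⁺ = {A, C}, so {A} is not a superkey.
But every attribute on its right side ({C}) is prime, and the same holds for every other non-superkey FD, so 3NF still holds.

3NF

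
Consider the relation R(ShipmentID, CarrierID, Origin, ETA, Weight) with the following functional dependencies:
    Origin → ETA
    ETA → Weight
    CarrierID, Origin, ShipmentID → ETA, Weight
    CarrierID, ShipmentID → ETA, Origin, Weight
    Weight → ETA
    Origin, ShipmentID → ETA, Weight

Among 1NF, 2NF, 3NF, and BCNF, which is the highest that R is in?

2NF

Candidate key: {CarrierID, ShipmentID}. Prime attributes: {CarrierID, ShipmentID}.
Origin → ETA: {Origin}⁺ = {ETA, Origin, Weight}, which is not all of the attributes, so the left side is not a superkey — BCNF is violated.
Because {ETA} is non-prime and the left side of Origin → ETA is not a superkey, the relation is not in 3NF.
No non-prime attribute depends on a proper subset of any candidate key, so 2NF holds.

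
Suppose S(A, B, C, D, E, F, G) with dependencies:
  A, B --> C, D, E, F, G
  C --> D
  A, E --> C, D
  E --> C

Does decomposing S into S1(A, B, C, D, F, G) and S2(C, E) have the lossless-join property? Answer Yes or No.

No

The shared attributes are {C} and {C}⁺ = {C, D}.
Neither S1 nor S2 is contained in that closure, so the decomposition is lossy.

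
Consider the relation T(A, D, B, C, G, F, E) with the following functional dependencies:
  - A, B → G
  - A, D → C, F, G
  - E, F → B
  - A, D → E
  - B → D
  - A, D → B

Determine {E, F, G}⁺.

{B, D, E, F, G}

Start with {E, F, G}.
E, F → B applies; add {B} → now {B, E, F, G}.
B → D applies; add {D} → now {B, D, E, F, G}.
No further FD applies.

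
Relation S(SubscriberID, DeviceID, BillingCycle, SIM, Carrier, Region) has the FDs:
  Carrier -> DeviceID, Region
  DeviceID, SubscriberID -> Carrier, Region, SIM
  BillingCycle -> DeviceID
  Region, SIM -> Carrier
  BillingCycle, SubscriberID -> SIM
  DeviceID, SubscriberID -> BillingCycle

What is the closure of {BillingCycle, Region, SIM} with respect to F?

Start with {BillingCycle, Region, SIM}.
BillingCycle -> DeviceID applies; add {DeviceID} → now {BillingCycle, DeviceID, Region, SIM}.
Region, SIM -> Carrier applies; add {Carrier} → now {BillingCycle, Carrier, DeviceID, Region, SIM}.
No further FD applies.

{BillingCycle, Carrier, DeviceID, Region, SIM}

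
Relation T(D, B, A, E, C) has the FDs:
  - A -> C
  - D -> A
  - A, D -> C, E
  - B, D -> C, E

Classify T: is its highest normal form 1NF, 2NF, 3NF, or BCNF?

1NF

Candidate key: {B, D}. Prime attributes: {B, D}.
A -> C breaks BCNF: {A}⁺ = {A, C}, so {A} is not a superkey.
A -> C determines the non-prime attribute {C} from a non-superkey — 3NF is violated.
Since {D} ⊂ {B, D} and {D}⁺ ⊇ {A, C, E} with {A, C, E} non-prime, there is a partial dependency; 2NF fails.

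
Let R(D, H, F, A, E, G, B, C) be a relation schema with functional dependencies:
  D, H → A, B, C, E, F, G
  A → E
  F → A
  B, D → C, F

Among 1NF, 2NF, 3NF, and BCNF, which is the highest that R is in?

2NF

Candidate key: {D, H}. Prime attributes: {D, H}.
A → E: {A}⁺ = {A, E}, which is not all of the attributes, so the left side is not a superkey — BCNF is violated.
A → E determines the non-prime attribute {E} from a non-superkey — 3NF is violated.
Checking every proper subset of each key, none determines a non-prime attribute — 2NF is satisfied.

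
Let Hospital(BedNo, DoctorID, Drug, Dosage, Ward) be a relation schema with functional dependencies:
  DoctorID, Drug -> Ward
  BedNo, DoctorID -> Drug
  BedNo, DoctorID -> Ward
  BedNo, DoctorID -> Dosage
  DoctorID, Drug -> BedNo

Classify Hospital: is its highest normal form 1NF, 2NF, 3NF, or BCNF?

BCNF

Candidate keys: {BedNo, DoctorID}, {DoctorID, Drug}. Prime attributes: {BedNo, DoctorID, Drug}.
Every FD has a superkey on the left, so the relation is in BCNF.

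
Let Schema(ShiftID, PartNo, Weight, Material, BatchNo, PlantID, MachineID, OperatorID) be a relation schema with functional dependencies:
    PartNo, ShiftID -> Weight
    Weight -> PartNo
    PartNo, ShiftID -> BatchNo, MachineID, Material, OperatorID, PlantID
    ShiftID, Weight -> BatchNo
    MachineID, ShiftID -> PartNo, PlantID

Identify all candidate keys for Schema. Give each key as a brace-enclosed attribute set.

{MachineID, ShiftID}, {PartNo, ShiftID}, {ShiftID, Weight}

{ShiftID} never appears on the right of any FD, so every key must include it.
Closure of {MachineID, ShiftID} is {BatchNo, MachineID, Material, OperatorID, PartNo, PlantID, ShiftID, Weight}, the whole schema; {MachineID, ShiftID} is a candidate key.
Closure of {PartNo, ShiftID} is {BatchNo, MachineID, Material, OperatorID, PartNo, PlantID, ShiftID, Weight}, the whole schema; {PartNo, ShiftID} is a candidate key.
Closure of {ShiftID, Weight} is {BatchNo, MachineID, Material, OperatorID, PartNo, PlantID, ShiftID, Weight}, the whole schema; {ShiftID, Weight} is a candidate key.
Any other superkey properly contains one of these, so there are no further candidate keys.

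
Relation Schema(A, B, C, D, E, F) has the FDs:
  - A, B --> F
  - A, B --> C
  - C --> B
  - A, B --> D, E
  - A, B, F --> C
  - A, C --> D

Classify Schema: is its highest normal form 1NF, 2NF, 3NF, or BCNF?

3NF

Candidate keys: {A, B}, {A, C}. Prime attributes: {A, B, C}.
C --> B: {C}⁺ = {B, C}, which is not all of the attributes, so the left side is not a superkey — BCNF is violated.
Since {B} ⊆ prime attributes and every other non-superkey FD also has a prime right side, the schema is in 3NF.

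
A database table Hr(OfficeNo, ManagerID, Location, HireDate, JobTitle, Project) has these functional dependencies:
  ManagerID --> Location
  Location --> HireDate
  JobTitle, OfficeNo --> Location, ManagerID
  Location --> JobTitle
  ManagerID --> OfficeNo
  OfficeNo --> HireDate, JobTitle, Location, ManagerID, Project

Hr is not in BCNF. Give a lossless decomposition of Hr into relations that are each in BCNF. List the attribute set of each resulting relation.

{HireDate, JobTitle, Location}; {Location, ManagerID, OfficeNo, Project}

Candidate keys of the original relation: {ManagerID}, {OfficeNo}.
In {HireDate, JobTitle, Location, ManagerID, OfficeNo, Project}, {Location} is not a superkey ({Location}⁺ restricted to this set is {HireDate, JobTitle, Location}), so split on Location --> HireDate, JobTitle into {HireDate, JobTitle, Location} and {Location, ManagerID, OfficeNo, Project}.
{HireDate, JobTitle, Location} has no BCNF violation.
{Location, ManagerID, OfficeNo, Project} has no BCNF violation.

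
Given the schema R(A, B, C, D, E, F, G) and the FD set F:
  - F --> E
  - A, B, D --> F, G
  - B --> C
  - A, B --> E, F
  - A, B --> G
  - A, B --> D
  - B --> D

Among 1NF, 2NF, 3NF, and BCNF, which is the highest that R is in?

Candidate key: {A, B}. Prime attributes: {A, B}.
For F --> E we have {F}⁺ = {E, F}; {F} is not a superkey, so BCNF fails.
Because {E} is non-prime and the left side of F --> E is not a superkey, the relation is not in 3NF.
The proper key subset {B} of {A, B} determines non-prime {C, D}, so the relation is not even in 2NF.

1NF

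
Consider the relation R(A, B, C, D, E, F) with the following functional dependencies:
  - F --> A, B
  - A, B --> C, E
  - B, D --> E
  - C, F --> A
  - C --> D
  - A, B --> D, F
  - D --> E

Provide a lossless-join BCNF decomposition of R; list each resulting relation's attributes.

{A, B, C, F}; {B, D}; {C, D}; {D, E}

Candidate keys of the original relation: {A, B}, {F}.
Within {A, B, C, D, E, F}: {B, D}⁺ ∩ {A, B, C, D, E, F} = {B, D, E}, not the whole set, so B, D --> E violates BCNF; decompose into {B, D, E} and {A, B, C, D, F}.
Within {B, D, E}: {D}⁺ ∩ {B, D, E} = {D, E}, not the whole set, so D --> E violates BCNF; decompose into {D, E} and {B, D}.
{D, E} is in BCNF.
{B, D} is in BCNF.
Within {A, B, C, D, F}: {C}⁺ ∩ {A, B, C, D, F} = {C, D}, not the whole set, so C --> D violates BCNF; decompose into {C, D} and {A, B, C, F}.
{C, D} is in BCNF.
{A, B, C, F} is in BCNF.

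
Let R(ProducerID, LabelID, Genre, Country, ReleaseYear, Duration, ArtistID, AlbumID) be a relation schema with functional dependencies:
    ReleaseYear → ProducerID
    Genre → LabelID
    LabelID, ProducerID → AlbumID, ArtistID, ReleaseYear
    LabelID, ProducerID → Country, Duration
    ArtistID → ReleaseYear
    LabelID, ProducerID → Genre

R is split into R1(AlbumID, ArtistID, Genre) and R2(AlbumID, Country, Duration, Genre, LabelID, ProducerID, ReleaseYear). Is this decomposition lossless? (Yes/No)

The shared attributes are {AlbumID, Genre} and {AlbumID, Genre}⁺ = {AlbumID, Genre, LabelID}.
R1 ⊄ {AlbumID, Genre, LabelID} and R2 ⊄ {AlbumID, Genre, LabelID}, so the split is lossy.

No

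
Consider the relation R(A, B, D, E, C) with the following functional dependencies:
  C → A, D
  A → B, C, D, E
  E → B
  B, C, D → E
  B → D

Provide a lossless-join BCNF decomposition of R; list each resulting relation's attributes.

{A, C, E}; {B, D}; {B, E}

Candidate keys of the original relation: {A}, {C}.
{A, B, C, D, E}: {E} determines {B, D, E} here but is not a superkey — split on E → B, D, giving {B, D, E} and {A, C, E}.
{B, D, E}: {B} determines {B, D} here but is not a superkey — split on B → D, giving {B, D} and {B, E}.
{B, D}: every determinant is a superkey — BCNF.
{B, E}: every determinant is a superkey — BCNF.
{A, C, E}: every determinant is a superkey — BCNF.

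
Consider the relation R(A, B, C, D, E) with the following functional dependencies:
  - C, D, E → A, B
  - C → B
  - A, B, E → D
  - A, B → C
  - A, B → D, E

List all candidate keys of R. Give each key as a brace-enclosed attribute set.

Closure of {A, B} is {A, B, C, D, E}, the whole schema; {A, B} is a candidate key.
Closure of {A, C} is {A, B, C, D, E}, the whole schema; {A, C} is a candidate key.
Closure of {C, D, E} is {A, B, C, D, E}, the whole schema; {C, D, E} is a candidate key.
These are minimal and exhaustive — every other superkey contains one of them.

{A, B}, {A, C}, {C, D, E}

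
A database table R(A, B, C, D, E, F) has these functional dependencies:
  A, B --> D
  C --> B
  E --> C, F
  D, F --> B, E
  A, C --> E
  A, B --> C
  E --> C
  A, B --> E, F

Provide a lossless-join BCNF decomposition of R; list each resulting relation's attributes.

{A, D, E}; {B, C}; {C, E, F}

Candidate keys of the original relation: {A, B}, {A, C}, {A, D, F}, {A, E}.
In {A, B, C, D, E, F}, {C} is not a superkey ({C}⁺ restricted to this set is {B, C}), so split on C --> B into {B, C} and {A, C, D, E, F}.
{B, C} has no BCNF violation.
In {A, C, D, E, F}, {E} is not a superkey ({E}⁺ restricted to this set is {C, E, F}), so split on E --> C, F into {C, E, F} and {A, D, E}.
{C, E, F} has no BCNF violation.
{A, D, E} has no BCNF violation.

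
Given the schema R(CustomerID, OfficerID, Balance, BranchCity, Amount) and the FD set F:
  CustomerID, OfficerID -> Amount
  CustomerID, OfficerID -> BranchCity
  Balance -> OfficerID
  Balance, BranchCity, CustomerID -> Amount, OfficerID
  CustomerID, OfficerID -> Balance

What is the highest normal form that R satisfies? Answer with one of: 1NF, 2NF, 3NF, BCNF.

Candidate keys: {Balance, CustomerID}, {CustomerID, OfficerID}. Prime attributes: {Balance, CustomerID, OfficerID}.
Balance -> OfficerID breaks BCNF: {Balance}⁺ = {Balance, OfficerID}, so {Balance} is not a superkey.
But every attribute on its right side ({OfficerID}) is prime, and the same holds for every other non-superkey FD, so 3NF still holds.

3NF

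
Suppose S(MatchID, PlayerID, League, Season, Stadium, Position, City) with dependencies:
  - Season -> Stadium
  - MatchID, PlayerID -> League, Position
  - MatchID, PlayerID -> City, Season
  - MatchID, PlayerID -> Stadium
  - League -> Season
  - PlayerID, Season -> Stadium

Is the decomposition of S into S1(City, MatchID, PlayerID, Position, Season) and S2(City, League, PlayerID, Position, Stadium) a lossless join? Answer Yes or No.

S1 ∩ S2 = {City, PlayerID, Position}; its closure under F is {City, PlayerID, Position}.
Neither S1 nor S2 is contained in that closure, so the decomposition is lossy.

No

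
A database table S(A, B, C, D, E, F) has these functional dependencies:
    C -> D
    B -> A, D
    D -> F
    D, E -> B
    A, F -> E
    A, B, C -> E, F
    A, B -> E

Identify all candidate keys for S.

{A, C}, {B, C}, {C, E}

{C} never appears on the right of any FD, so every key must include it.
{A, C}⁺ = {A, B, C, D, E, F}, which is every attribute, so {A, C} is a candidate key.
{B, C}⁺ = {A, B, C, D, E, F}, which is every attribute, so {B, C} is a candidate key.
{C, E}⁺ = {A, B, C, D, E, F}, which is every attribute, so {C, E} is a candidate key.
Any other superkey properly contains one of these, so there are no further candidate keys.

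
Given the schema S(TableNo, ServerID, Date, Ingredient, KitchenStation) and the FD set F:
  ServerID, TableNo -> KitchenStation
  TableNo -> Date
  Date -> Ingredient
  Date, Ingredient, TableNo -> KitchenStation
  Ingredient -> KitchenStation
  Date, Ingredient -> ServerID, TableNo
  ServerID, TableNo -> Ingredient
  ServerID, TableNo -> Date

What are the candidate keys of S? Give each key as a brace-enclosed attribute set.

{Date}, {TableNo}

Closure of {Date} is {Date, Ingredient, KitchenStation, ServerID, TableNo}, the whole schema; {Date} is a candidate key.
Closure of {TableNo} is {Date, Ingredient, KitchenStation, ServerID, TableNo}, the whole schema; {TableNo} is a candidate key.
These are minimal and exhaustive — every other superkey contains one of them.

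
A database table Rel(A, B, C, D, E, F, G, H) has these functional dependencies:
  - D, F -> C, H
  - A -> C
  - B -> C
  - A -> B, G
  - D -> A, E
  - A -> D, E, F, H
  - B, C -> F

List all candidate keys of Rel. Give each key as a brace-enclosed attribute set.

Closure of {A} is {A, B, C, D, E, F, G, H}, the whole schema; {A} is a candidate key.
Closure of {D} is {A, B, C, D, E, F, G, H}, the whole schema; {D} is a candidate key.
No proper subset of any of these is a key, and no other minimal superkey exists.

{A}, {D}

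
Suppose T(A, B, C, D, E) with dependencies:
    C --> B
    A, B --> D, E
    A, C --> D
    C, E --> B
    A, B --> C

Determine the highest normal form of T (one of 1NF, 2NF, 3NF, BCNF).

3NF

Candidate keys: {A, B}, {A, C}. Prime attributes: {A, B, C}.
C --> B breaks BCNF: {C}⁺ = {B, C}, so {C} is not a superkey.
But every attribute on its right side ({B}) is prime, and the same holds for every other non-superkey FD, so 3NF still holds.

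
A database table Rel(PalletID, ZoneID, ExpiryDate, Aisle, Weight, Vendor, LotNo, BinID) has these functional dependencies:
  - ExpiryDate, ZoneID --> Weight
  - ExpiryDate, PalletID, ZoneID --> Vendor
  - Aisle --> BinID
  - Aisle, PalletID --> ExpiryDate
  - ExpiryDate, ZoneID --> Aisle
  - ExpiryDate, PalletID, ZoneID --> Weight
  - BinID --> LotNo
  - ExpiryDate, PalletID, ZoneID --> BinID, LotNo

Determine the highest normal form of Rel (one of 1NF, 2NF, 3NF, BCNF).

Candidate keys: {Aisle, PalletID, ZoneID}, {ExpiryDate, PalletID, ZoneID}. Prime attributes: {Aisle, ExpiryDate, PalletID, ZoneID}.
ExpiryDate, ZoneID --> Weight: {ExpiryDate, ZoneID}⁺ = {Aisle, BinID, ExpiryDate, LotNo, Weight, ZoneID}, which is not all of the attributes, so the left side is not a superkey — BCNF is violated.
Because {Weight} is non-prime and the left side of ExpiryDate, ZoneID --> Weight is not a superkey, the relation is not in 3NF.
Since {Aisle} ⊂ {Aisle, PalletID, ZoneID} and {Aisle}⁺ ⊇ {BinID, LotNo} with {BinID, LotNo} non-prime, there is a partial dependency; 2NF fails.

1NF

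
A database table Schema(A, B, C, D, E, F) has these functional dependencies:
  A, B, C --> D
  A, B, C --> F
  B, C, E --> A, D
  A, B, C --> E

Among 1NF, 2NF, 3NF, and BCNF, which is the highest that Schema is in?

BCNF

Candidate keys: {A, B, C}, {B, C, E}. Prime attributes: {A, B, C, E}.
Every FD has a superkey on the left, so the relation is in BCNF.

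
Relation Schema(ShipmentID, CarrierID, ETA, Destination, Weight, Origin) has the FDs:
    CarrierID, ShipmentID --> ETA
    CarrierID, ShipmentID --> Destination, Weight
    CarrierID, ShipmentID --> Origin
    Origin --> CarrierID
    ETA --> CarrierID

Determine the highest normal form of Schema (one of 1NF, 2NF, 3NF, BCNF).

3NF

Candidate keys: {CarrierID, ShipmentID}, {ETA, ShipmentID}, {Origin, ShipmentID}. Prime attributes: {CarrierID, ETA, Origin, ShipmentID}.
For Origin --> CarrierID we have {Origin}⁺ = {CarrierID, Origin}; {Origin} is not a superkey, so BCNF fails.
Its right-hand attributes {CarrierID} are all prime, as are those of every other non-superkey FD — the relation is in 3NF.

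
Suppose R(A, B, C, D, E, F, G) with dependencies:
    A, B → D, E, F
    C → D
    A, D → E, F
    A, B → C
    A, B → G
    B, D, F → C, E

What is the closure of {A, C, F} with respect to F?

{A, C, D, E, F}

Start with {A, C, F}.
C → D applies; add {D} → now {A, C, D, F}.
A, D → E, F applies; add {E} → now {A, C, D, E, F}.
No further FD applies.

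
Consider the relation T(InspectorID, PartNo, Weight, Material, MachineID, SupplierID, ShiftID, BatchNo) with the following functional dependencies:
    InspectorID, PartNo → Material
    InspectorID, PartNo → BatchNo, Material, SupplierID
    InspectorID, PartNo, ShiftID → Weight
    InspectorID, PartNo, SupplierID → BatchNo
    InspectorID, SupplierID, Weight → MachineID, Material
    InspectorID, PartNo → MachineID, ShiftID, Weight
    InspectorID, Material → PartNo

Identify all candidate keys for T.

{InspectorID} never appears on the right of any FD, so every key must include it.
{InspectorID, Material}⁺ = {BatchNo, InspectorID, MachineID, Material, PartNo, ShiftID, SupplierID, Weight}, which is every attribute, so {InspectorID, Material} is a candidate key.
{InspectorID, PartNo}⁺ = {BatchNo, InspectorID, MachineID, Material, PartNo, ShiftID, SupplierID, Weight}, which is every attribute, so {InspectorID, PartNo} is a candidate key.
{InspectorID, SupplierID, Weight}⁺ = {BatchNo, InspectorID, MachineID, Material, PartNo, ShiftID, SupplierID, Weight}, which is every attribute, so {InspectorID, SupplierID, Weight} is a candidate key.
Any other superkey properly contains one of these, so there are no further candidate keys.

{InspectorID, Material}, {InspectorID, PartNo}, {InspectorID, SupplierID, Weight}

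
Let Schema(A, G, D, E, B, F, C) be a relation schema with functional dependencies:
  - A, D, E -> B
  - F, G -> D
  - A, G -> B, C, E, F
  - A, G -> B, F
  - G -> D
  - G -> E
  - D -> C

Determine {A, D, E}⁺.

{A, B, C, D, E}

Start with {A, D, E}.
A, D, E -> B applies; add {B} → now {A, B, D, E}.
D -> C applies; add {C} → now {A, B, C, D, E}.
No further FD applies.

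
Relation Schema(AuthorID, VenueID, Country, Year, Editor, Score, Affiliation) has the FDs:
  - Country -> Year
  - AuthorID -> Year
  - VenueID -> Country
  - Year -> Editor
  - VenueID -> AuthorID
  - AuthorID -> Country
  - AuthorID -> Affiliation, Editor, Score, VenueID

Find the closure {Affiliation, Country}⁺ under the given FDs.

{Affiliation, Country, Editor, Year}

Start with {Affiliation, Country}.
Country -> Year applies; add {Year} → now {Affiliation, Country, Year}.
Year -> Editor applies; add {Editor} → now {Affiliation, Country, Editor, Year}.
No further FD applies.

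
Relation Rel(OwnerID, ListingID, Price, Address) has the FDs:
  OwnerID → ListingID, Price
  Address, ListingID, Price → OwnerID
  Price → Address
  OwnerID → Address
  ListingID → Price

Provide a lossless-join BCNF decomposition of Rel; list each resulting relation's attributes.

Candidate keys of the original relation: {ListingID}, {OwnerID}.
Within {Address, ListingID, OwnerID, Price}: {Price}⁺ ∩ {Address, ListingID, OwnerID, Price} = {Address, Price}, not the whole set, so Price → Address violates BCNF; decompose into {Address, Price} and {ListingID, OwnerID, Price}.
{Address, Price} has no BCNF violation.
{ListingID, OwnerID, Price} has no BCNF violation.

{Address, Price}; {ListingID, OwnerID, Price}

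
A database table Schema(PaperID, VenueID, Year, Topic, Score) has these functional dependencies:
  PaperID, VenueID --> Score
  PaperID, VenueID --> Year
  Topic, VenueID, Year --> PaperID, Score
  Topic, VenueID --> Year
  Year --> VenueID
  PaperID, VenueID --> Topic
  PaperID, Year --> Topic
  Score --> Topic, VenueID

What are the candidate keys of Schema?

{Score}⁺ = {PaperID, Score, Topic, VenueID, Year} — all of the relation — so {Score} is a candidate key.
{PaperID, VenueID}⁺ = {PaperID, Score, Topic, VenueID, Year} — all of the relation — so {PaperID, VenueID} is a candidate key.
{PaperID, Year}⁺ = {PaperID, Score, Topic, VenueID, Year} — all of the relation — so {PaperID, Year} is a candidate key.
{Topic, VenueID}⁺ = {PaperID, Score, Topic, VenueID, Year} — all of the relation — so {Topic, VenueID} is a candidate key.
{Topic, Year}⁺ = {PaperID, Score, Topic, VenueID, Year} — all of the relation — so {Topic, Year} is a candidate key.
These are minimal and exhaustive — every other superkey contains one of them.

{PaperID, VenueID}, {PaperID, Year}, {Score}, {Topic, VenueID}, {Topic, Year}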